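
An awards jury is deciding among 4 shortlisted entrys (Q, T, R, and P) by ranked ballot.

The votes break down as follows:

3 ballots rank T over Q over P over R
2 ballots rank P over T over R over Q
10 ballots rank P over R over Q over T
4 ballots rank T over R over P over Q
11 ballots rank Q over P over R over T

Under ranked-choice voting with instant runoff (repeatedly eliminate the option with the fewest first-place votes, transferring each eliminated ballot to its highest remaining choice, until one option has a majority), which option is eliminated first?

Round 1: P 12, Q 11, T 7, R 0. R has the fewest and is eliminated.
Round 2: P 12, Q 11, T 7. T has the fewest and is eliminated.
Round 3: P 16, Q 14. P has a majority.

R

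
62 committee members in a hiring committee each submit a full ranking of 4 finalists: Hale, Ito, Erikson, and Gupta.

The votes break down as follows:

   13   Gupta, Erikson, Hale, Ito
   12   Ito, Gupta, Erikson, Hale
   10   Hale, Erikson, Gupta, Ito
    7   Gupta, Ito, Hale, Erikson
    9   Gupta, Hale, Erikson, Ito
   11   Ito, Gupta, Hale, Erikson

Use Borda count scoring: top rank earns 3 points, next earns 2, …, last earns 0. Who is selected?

Borda scores:
  Hale: 13·1 + 12·0 + 10·3 + 7·1 + 9·2 + 11·1 = 79
  Ito: 13·0 + 12·3 + 10·0 + 7·2 + 9·0 + 11·3 = 83
  Erikson: 13·2 + 12·1 + 10·2 + 7·0 + 9·1 + 11·0 = 67
  Gupta: 13·3 + 12·2 + 10·1 + 7·3 + 9·3 + 11·2 = 143
Gupta has the highest total.

Gupta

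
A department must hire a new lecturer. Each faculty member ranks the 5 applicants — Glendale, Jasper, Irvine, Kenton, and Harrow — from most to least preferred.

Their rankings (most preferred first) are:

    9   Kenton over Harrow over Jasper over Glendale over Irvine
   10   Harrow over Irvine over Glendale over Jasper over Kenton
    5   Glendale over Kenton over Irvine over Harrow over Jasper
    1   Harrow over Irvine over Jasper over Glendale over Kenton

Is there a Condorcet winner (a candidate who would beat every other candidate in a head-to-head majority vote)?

No

Head-to-head results (25 voters total):
Glendale vs Jasper: Glendale wins 15–10.
Glendale vs Irvine: Glendale wins 14–11.
Glendale vs Kenton: Glendale wins 16–9.
Glendale vs Harrow: Harrow wins 20–5.
Jasper vs Irvine: Irvine wins 16–9.
Jasper vs Kenton: Kenton wins 14–11.
Jasper vs Harrow: Harrow wins 25–0.
Irvine vs Kenton: Kenton wins 14–11.
Irvine vs Harrow: Harrow wins 20–5.
Kenton vs Harrow: Kenton wins 14–11.
No candidate beats all others: Glendale beats Kenton beats Harrow beats Glendale, a majority cycle.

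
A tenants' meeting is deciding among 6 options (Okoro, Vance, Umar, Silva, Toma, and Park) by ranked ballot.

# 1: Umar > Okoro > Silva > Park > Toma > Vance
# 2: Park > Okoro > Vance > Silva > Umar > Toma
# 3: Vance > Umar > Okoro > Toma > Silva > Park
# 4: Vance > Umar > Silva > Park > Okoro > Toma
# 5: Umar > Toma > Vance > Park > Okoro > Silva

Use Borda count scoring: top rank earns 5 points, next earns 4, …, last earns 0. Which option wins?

Umar

Borda scores:
  Okoro: 4 + 4 + 3 + 1 + 1 = 13
  Vance: 0 + 3 + 5 + 5 + 3 = 16
  Umar: 5 + 1 + 4 + 4 + 5 = 19
  Silva: 3 + 2 + 1 + 3 + 0 = 9
  Toma: 1 + 0 + 2 + 0 + 4 = 7
  Park: 2 + 5 + 0 + 2 + 2 = 11
Umar has the highest total.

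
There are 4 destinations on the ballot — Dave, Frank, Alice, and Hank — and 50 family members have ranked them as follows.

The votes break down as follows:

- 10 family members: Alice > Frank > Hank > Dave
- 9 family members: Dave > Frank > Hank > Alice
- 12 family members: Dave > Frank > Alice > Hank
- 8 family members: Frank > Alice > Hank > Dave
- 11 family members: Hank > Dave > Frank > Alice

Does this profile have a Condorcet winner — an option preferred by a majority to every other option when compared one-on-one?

Head-to-head results (50 voters total):
Dave vs Frank: Dave wins 32–18.
Dave vs Alice: Dave wins 32–18.
Dave vs Hank: Hank wins 29–21.
Frank vs Alice: Frank wins 40–10.
Frank vs Hank: Frank wins 39–11.
Alice vs Hank: Alice wins 30–20.
No candidate beats all others: Dave beats Frank beats Hank beats Dave, a majority cycle.

No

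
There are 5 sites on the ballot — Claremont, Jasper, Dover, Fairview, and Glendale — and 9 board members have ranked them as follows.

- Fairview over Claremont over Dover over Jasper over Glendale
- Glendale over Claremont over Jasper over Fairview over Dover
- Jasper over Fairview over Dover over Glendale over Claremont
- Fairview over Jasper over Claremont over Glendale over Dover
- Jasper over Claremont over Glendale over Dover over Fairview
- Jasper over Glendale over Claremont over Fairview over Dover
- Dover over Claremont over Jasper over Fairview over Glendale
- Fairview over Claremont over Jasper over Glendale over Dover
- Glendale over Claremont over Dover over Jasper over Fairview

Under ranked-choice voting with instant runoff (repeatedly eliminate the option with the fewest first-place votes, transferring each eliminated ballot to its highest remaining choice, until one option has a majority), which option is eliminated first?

Claremont

Round 1: Jasper 3, Fairview 3, Glendale 2, Dover 1, Claremont 0. Claremont has the fewest and is eliminated.
Round 2: Jasper 3, Fairview 3, Glendale 2, Dover 1. Dover has the fewest and is eliminated.
Round 3: Jasper 4, Fairview 3, Glendale 2. Glendale has the fewest and is eliminated.
Round 4: Jasper 6, Fairview 3. Jasper has a majority.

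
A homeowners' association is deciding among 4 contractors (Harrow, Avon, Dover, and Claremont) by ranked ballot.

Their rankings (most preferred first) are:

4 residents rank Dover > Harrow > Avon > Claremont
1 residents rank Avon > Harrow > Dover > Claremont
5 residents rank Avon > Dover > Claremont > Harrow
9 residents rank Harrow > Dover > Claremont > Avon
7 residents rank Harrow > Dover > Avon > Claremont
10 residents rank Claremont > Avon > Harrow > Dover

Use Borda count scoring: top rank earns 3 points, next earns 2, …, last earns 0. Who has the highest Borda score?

Harrow

Borda scores:
  Harrow: 4·2 + 2 + 5·0 + 9·3 + 7·3 + 10·1 = 68
  Avon: 4·1 + 3 + 5·3 + 9·0 + 7·1 + 10·2 = 49
  Dover: 4·3 + 1 + 5·2 + 9·2 + 7·2 + 10·0 = 55
  Claremont: 4·0 + 0 + 5·1 + 9·1 + 7·0 + 10·3 = 44
Harrow has the highest total.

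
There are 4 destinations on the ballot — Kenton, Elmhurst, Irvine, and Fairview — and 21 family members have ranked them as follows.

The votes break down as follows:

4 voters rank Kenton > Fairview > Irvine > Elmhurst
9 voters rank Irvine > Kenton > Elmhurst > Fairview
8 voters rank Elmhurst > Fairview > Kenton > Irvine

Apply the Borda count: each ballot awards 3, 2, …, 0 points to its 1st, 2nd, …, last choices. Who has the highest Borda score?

Kenton

Borda scores:
  Kenton: 4·3 + 9·2 + 8·1 = 38
  Elmhurst: 4·0 + 9·1 + 8·3 = 33
  Irvine: 4·1 + 9·3 + 8·0 = 31
  Fairview: 4·2 + 9·0 + 8·2 = 24
Kenton has the highest total.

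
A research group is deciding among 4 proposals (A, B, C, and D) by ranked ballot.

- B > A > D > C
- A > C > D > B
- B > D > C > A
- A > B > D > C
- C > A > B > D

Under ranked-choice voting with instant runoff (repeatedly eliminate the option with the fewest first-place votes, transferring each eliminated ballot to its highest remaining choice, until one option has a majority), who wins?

A

Round 1: A 2, B 2, C 1, D 0. D has the fewest and is eliminated.
Round 2: A 2, B 2, C 1. C has the fewest and is eliminated.
Round 3: A 3, B 2. A has a majority.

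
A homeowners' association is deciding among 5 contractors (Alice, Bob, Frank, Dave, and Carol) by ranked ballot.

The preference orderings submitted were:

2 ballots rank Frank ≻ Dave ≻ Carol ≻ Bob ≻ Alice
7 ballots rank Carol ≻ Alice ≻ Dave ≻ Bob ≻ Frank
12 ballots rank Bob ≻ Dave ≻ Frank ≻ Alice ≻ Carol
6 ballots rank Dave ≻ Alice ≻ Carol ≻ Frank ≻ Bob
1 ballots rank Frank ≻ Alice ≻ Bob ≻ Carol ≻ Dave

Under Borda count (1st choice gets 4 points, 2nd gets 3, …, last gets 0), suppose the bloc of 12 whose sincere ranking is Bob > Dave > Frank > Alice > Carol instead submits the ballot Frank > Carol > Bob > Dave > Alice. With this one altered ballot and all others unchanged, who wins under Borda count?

Carol

Borda totals with the altered ballot: Alice 42, Bob 35, Frank 66, Dave 56, Carol 81.
The switch changes the winner from Dave to Carol.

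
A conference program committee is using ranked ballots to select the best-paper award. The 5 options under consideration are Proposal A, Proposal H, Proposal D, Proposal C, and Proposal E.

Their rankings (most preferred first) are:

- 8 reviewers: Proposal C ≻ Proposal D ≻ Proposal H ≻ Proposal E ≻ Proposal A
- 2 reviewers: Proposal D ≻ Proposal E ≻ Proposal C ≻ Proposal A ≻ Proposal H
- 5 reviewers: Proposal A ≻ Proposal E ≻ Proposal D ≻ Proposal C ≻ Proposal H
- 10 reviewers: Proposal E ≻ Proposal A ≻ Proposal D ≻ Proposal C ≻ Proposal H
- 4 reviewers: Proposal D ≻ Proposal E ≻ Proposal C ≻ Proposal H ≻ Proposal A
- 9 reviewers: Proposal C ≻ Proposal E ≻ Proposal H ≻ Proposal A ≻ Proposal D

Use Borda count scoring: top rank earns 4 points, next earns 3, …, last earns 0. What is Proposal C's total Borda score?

Borda scores:
  Proposal A: 8·0 + 2·1 + 5·4 + 10·3 + 4·0 + 9·1 = 61
  Proposal H: 8·2 + 2·0 + 5·0 + 10·0 + 4·1 + 9·2 = 38
  Proposal D: 8·3 + 2·4 + 5·2 + 10·2 + 4·4 + 9·0 = 78
  Proposal C: 8·4 + 2·2 + 5·1 + 10·1 + 4·2 + 9·4 = 95
  Proposal E: 8·1 + 2·3 + 5·3 + 10·4 + 4·3 + 9·3 = 108

95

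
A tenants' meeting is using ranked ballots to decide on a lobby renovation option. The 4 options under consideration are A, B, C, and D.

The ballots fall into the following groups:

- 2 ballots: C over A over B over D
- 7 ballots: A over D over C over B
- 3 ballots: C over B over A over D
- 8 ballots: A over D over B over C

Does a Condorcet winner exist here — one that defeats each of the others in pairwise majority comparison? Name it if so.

A

Head-to-head results (20 voters total):
A vs B: A wins 17–3.
A vs C: A wins 15–5.
A vs D: A wins 20–0.
B vs C: C wins 12–8.
B vs D: D wins 15–5.
C vs D: D wins 15–5.
A beats each rival — B (17–3), C (15–5), D (20–0) — so A is the Condorcet winner.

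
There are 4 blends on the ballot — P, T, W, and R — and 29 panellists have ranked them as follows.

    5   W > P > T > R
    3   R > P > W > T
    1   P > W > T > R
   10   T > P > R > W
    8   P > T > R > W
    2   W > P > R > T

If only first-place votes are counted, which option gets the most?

T

First-place vote totals:
  P: 9
  T: 10
  W: 7
  R: 3
T has the most first-place votes.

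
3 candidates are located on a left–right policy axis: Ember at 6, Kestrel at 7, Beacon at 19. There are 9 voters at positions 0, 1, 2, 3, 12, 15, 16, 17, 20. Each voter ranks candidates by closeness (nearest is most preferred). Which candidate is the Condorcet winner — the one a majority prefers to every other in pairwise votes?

Kestrel

With single-peaked preferences on a line, the Condorcet winner is the candidate closest to the median voter.
The median voter (position 12) is closest to Kestrel at 7.
Check: Kestrel vs Ember — voters closer to Kestrel: 5 of 9.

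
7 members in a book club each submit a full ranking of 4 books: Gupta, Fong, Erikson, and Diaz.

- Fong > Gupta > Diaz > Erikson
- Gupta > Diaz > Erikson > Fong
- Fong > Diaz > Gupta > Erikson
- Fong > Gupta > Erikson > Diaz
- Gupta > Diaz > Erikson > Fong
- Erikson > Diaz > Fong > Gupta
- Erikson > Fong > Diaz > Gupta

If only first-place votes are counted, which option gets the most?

Fong

First-place vote totals:
  Gupta: 2
  Fong: 3
  Erikson: 2
  Diaz: 0
Fong has the most first-place votes.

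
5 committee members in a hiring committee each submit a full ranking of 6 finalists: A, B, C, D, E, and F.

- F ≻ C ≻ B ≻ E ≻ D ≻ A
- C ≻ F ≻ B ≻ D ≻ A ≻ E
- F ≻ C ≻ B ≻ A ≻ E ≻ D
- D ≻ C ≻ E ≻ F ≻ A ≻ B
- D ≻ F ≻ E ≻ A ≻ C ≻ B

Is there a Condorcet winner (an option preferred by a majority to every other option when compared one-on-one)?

Head-to-head results (5 voters total):
A vs B: B wins 3–2.
A vs C: C wins 4–1.
A vs D: D wins 4–1.
A vs E: E wins 3–2.
A vs F: F wins 5–0.
B vs C: C wins 5–0.
B vs D: B wins 3–2.
B vs E: B wins 3–2.
B vs F: F wins 5–0.
C vs D: C wins 3–2.
C vs E: C wins 4–1.
C vs F: F wins 3–2.
D vs E: D wins 3–2.
D vs F: F wins 3–2.
E vs F: F wins 4–1.
F beats each rival — A (5–0), B (5–0), C (3–2), D (3–2), E (4–1) — so F is the Condorcet winner.

Yes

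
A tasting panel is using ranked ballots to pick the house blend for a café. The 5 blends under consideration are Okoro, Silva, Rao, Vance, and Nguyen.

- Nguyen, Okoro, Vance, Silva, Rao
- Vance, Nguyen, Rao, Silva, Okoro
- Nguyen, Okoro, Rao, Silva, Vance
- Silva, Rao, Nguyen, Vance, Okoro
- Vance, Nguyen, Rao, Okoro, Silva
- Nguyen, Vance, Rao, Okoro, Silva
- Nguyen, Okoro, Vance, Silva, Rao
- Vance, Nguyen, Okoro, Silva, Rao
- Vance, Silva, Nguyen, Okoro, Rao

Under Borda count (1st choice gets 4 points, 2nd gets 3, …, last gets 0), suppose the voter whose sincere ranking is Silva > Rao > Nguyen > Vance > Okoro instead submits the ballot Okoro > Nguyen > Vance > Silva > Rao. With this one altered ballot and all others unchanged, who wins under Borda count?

Borda totals with the altered ballot: Okoro 18, Silva 9, Rao 8, Vance 25, Nguyen 30.
The winner is unchanged: still Nguyen.

Nguyen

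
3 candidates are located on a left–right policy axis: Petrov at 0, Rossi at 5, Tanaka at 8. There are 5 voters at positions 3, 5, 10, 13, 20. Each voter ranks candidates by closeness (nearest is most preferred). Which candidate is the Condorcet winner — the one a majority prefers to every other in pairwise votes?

With single-peaked preferences on a line, the Condorcet winner is the candidate closest to the median voter.
The median voter (position 10) is closest to Tanaka at 8.
Check: Tanaka vs Petrov — voters closer to Tanaka: 4 of 5.

Tanaka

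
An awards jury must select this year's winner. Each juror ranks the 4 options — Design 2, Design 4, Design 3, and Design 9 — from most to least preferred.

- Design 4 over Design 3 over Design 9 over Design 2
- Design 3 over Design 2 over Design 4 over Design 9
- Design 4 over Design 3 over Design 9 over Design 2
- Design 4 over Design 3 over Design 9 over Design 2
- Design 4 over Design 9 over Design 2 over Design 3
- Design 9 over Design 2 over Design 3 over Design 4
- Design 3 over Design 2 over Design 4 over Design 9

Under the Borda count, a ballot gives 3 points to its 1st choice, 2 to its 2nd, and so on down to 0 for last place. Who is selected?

Borda scores:
  Design 2: 0 + 2 + 0 + 0 + 1 + 2 + 2 = 7
  Design 4: 3 + 1 + 3 + 3 + 3 + 0 + 1 = 14
  Design 3: 2 + 3 + 2 + 2 + 0 + 1 + 3 = 13
  Design 9: 1 + 0 + 1 + 1 + 2 + 3 + 0 = 8
Design 4 has the highest total.

Design 4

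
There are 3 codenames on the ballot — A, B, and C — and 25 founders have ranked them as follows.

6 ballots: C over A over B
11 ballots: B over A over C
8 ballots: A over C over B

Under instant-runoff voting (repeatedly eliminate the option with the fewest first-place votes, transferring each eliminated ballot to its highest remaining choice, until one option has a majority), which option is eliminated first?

Round 1: B 11, A 8, C 6. C has the fewest and is eliminated.
Round 2: A 14, B 11. A has a majority.

C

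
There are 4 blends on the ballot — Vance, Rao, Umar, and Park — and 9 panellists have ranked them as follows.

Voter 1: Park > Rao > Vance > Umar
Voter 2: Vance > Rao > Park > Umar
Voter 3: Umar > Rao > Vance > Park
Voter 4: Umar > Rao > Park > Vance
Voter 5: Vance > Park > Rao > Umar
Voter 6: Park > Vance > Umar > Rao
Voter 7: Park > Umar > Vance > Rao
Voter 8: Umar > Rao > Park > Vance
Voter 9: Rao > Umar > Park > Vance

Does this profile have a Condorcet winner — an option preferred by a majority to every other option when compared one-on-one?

Head-to-head results (9 voters total):
Vance vs Rao: Rao wins 5–4.
Vance vs Umar: Umar wins 5–4.
Vance vs Park: Park wins 6–3.
Rao vs Umar: Umar wins 5–4.
Rao vs Park: Rao wins 5–4.
Umar vs Park: Park wins 5–4.
No candidate beats all others: Rao beats Park beats Umar beats Rao, a majority cycle.

No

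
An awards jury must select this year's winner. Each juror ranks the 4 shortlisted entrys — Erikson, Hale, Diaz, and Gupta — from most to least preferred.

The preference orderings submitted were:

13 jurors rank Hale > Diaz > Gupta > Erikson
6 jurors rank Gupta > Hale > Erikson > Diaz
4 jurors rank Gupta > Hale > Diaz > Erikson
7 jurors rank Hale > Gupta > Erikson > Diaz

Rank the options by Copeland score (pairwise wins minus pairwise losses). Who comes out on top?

Hale

Pairwise results:
  Erikson vs Hale: Hale wins 30–0.
  Erikson vs Diaz: Diaz wins 17–13.
  Erikson vs Gupta: Gupta wins 30–0.
  Hale vs Diaz: Hale wins 30–0.
  Hale vs Gupta: Hale wins 20–10.
  Diaz vs Gupta: Gupta wins 17–13.
Copeland scores (wins − losses):
  Erikson: 0 − 3 = -3
  Hale: 3 − 0 = 3
  Diaz: 1 − 2 = -1
  Gupta: 2 − 1 = 1
Hale has the best Copeland score.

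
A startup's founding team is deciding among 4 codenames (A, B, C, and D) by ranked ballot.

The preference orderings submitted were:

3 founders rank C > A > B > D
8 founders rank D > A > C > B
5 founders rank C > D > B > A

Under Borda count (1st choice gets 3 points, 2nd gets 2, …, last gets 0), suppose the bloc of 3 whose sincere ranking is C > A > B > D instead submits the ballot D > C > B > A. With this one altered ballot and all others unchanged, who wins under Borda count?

Borda totals with the altered ballot: A 16, B 8, C 29, D 43.
The winner is unchanged: still D.

D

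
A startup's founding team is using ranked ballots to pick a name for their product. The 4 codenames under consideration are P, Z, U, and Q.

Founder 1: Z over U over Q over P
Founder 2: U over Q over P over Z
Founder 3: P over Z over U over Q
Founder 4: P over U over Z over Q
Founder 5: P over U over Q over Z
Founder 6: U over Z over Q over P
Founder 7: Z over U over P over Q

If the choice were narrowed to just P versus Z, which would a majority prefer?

P

Ballots ranking P above Z: 4.
Ballots ranking Z above P: 3.
P wins the head-to-head, 4–3.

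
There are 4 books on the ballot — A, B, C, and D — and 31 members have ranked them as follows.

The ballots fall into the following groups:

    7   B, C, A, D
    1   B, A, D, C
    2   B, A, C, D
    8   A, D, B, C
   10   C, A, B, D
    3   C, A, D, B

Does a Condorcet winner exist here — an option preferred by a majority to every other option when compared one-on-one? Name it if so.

No Condorcet winner

Head-to-head results (31 voters total):
A vs B: A wins 21–10.
A vs C: C wins 20–11.
A vs D: A wins 31–0.
B vs C: B wins 18–13.
B vs D: B wins 20–11.
C vs D: C wins 22–9.
No candidate beats all others: A beats B beats C beats A, a majority cycle.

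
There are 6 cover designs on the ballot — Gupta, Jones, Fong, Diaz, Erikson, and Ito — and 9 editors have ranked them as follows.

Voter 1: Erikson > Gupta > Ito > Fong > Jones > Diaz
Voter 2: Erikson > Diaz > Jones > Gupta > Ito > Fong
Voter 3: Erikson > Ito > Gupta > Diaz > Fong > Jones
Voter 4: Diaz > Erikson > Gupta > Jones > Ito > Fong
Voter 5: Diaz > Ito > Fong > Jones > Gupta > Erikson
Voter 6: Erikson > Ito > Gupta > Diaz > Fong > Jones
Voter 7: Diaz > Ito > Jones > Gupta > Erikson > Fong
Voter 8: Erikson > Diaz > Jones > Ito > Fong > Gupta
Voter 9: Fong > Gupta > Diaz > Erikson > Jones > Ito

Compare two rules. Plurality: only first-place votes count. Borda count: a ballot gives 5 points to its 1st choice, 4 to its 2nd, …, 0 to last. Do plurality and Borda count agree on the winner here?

Yes

Plurality first-place counts: Gupta 0, Jones 0, Fong 1, Diaz 3, Erikson 5, Ito 0 → Erikson.
Borda totals: Gupta 22, Jones 15, Fong 13, Diaz 30, Erikson 32, Ito 23 → Erikson.
The two rules agree on Erikson.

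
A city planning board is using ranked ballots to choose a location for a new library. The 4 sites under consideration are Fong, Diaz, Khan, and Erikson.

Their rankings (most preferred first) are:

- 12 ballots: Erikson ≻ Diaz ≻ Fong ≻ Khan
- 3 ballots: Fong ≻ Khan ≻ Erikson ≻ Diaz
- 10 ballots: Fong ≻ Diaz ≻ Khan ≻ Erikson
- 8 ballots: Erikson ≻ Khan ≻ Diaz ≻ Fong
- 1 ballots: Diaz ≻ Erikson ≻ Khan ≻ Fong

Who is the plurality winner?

First-place vote totals:
  Fong: 13
  Diaz: 1
  Khan: 0
  Erikson: 20
Erikson has the most first-place votes.

Erikson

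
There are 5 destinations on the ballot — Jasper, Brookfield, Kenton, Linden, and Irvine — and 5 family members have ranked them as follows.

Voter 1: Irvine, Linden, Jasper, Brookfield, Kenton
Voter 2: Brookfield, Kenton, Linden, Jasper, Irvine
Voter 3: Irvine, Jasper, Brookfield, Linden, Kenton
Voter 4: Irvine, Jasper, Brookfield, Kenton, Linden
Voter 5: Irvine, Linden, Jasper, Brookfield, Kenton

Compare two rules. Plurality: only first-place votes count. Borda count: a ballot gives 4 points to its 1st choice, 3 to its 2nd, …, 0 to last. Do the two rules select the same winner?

Yes

Plurality first-place counts: Jasper 0, Brookfield 1, Kenton 0, Linden 0, Irvine 4 → Irvine.
Borda totals: Jasper 11, Brookfield 10, Kenton 4, Linden 9, Irvine 16 → Irvine.
The two rules agree on Irvine.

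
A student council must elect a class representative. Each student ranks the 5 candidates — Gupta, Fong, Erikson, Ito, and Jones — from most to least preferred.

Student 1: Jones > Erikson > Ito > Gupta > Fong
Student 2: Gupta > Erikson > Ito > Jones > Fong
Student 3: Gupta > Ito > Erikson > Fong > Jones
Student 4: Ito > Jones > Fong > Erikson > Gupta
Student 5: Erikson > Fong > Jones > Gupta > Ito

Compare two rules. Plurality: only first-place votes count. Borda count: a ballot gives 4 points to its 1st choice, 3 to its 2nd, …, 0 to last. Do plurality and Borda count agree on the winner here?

Plurality first-place counts: Gupta 2, Fong 0, Erikson 1, Ito 1, Jones 1 → Gupta.
Borda totals: Gupta 10, Fong 6, Erikson 13, Ito 11, Jones 10 → Erikson.
The two rules disagree: plurality picks Gupta, Borda picks Erikson.

No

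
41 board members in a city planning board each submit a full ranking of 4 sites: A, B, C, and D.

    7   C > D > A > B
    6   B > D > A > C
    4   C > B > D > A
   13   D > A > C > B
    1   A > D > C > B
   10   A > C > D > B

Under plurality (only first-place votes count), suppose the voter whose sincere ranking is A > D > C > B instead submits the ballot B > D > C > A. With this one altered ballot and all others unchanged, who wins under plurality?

D

First-place totals with the altered ballot: A 10, B 7, C 11, D 13.
The winner is unchanged: still D.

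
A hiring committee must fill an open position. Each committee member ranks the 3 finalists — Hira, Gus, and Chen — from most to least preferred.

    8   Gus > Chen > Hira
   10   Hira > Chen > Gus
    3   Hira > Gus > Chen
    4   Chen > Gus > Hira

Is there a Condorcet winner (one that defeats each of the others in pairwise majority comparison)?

Head-to-head results (25 voters total):
Hira vs Gus: Hira wins 13–12.
Hira vs Chen: Hira wins 13–12.
Gus vs Chen: Chen wins 14–11.
Hira beats each rival — Gus (13–12), Chen (13–12) — so Hira is the Condorcet winner.

Yes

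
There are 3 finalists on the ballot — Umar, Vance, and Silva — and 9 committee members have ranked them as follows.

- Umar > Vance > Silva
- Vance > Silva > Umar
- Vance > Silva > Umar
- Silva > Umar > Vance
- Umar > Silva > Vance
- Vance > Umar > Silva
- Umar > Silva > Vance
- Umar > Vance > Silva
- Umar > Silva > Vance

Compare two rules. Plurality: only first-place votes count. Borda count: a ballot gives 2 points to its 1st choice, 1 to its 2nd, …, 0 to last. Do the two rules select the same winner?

Yes

Plurality first-place counts: Umar 5, Vance 3, Silva 1 → Umar.
Borda totals: Umar 12, Vance 8, Silva 7 → Umar.
The two rules agree on Umar.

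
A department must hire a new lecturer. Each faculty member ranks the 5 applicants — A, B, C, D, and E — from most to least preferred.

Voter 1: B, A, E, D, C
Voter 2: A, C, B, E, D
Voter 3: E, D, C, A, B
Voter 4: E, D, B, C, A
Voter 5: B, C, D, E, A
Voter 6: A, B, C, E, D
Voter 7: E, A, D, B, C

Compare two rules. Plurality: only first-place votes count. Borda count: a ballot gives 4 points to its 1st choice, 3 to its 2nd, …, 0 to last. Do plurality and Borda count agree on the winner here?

Plurality first-place counts: A 2, B 2, C 0, D 0, E 3 → E.
Borda totals: A 15, B 16, C 11, D 11, E 17 → E.
The two rules agree on E.

Yes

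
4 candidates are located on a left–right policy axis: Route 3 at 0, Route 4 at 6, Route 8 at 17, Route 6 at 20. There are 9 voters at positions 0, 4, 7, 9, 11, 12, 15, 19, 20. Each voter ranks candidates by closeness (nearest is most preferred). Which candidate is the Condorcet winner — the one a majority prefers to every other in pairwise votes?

Route 4

With single-peaked preferences on a line, the Condorcet winner is the candidate closest to the median voter.
The median voter (position 11) is closest to Route 4 at 6.
Check: Route 4 vs Route 3 — voters closer to Route 4: 8 of 9.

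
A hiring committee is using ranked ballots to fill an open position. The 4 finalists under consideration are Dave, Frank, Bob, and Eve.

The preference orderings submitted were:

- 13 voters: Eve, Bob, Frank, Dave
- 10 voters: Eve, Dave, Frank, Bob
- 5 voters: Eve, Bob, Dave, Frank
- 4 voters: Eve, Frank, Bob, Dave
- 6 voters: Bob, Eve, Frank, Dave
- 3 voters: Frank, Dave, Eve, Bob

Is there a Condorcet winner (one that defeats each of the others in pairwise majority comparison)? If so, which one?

Head-to-head results (41 voters total):
Dave vs Frank: Frank wins 26–15.
Dave vs Bob: Bob wins 28–13.
Dave vs Eve: Eve wins 38–3.
Frank vs Bob: Bob wins 24–17.
Frank vs Eve: Eve wins 38–3.
Bob vs Eve: Eve wins 35–6.
Eve beats each rival — Dave (38–3), Frank (38–3), Bob (35–6) — so Eve is the Condorcet winner.

Eve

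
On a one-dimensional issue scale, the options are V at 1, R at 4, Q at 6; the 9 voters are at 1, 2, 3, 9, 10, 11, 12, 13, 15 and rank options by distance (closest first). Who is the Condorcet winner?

With single-peaked preferences on a line, the Condorcet winner is the candidate closest to the median voter.
The median voter (position 10) is closest to Q at 6.
Check: Q vs R — voters closer to Q: 6 of 9.

Q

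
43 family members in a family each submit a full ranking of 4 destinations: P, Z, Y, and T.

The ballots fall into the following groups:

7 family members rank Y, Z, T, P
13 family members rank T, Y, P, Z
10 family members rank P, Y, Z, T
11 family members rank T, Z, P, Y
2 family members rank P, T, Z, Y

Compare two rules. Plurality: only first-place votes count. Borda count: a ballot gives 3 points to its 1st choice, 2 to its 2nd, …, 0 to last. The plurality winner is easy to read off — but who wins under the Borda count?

T

Plurality first-place counts: P 12, Z 0, Y 7, T 24 → T.
Borda totals: P 60, Z 48, Y 67, T 83 → T.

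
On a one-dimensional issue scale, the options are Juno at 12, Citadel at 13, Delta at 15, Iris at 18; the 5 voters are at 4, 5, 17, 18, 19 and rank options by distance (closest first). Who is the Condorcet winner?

With single-peaked preferences on a line, the Condorcet winner is the candidate closest to the median voter.
The median voter (position 17) is closest to Iris at 18.
Check: Iris vs Juno — voters closer to Iris: 3 of 5.

Iris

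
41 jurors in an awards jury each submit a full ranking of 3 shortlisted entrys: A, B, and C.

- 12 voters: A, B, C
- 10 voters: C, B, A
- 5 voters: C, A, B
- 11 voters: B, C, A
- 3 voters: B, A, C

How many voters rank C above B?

Ballots ranking C above B: 10+5 = 15.
Ballots ranking B above C: 12+11+3 = 26.
So 15 of 41 voters prefer C to B.

15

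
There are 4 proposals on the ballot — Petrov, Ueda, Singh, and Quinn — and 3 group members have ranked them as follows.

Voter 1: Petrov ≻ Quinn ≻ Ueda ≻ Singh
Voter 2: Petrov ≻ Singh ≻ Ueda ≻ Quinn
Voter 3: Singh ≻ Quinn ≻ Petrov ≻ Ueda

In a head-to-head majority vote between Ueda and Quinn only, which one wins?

Quinn

Ballots ranking Ueda above Quinn: 1.
Ballots ranking Quinn above Ueda: 2.
Quinn wins the head-to-head, 2–1.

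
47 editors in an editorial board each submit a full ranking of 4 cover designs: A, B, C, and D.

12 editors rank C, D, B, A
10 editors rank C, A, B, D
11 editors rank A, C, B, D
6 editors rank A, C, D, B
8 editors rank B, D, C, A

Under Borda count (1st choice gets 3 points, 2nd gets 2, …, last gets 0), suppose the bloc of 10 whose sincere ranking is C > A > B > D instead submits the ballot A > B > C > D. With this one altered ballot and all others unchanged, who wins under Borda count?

Borda totals with the altered ballot: A 81, B 67, C 88, D 46.
The winner is unchanged: still C.

C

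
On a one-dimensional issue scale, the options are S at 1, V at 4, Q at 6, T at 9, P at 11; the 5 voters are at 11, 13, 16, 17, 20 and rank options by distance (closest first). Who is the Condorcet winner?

With single-peaked preferences on a line, the Condorcet winner is the candidate closest to the median voter.
The median voter (position 16) is closest to P at 11.
Check: P vs V — voters closer to P: 5 of 5.

P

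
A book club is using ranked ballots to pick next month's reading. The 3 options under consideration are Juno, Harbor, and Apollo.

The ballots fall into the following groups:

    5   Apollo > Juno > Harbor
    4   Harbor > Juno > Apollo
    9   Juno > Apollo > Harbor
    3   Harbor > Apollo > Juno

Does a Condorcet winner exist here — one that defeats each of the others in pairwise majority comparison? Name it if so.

Head-to-head results (21 voters total):
Juno vs Harbor: Juno wins 14–7.
Juno vs Apollo: Juno wins 13–8.
Harbor vs Apollo: Apollo wins 14–7.
Juno beats each rival — Harbor (14–7), Apollo (13–8) — so Juno is the Condorcet winner.

Juno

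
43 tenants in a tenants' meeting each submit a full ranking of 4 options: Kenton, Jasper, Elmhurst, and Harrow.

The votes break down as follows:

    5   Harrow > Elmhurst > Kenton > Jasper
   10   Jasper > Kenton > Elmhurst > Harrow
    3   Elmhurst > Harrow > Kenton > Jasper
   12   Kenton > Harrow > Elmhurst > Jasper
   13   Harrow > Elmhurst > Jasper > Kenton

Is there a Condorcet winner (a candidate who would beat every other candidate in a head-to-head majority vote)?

Head-to-head results (43 voters total):
Kenton vs Jasper: Jasper wins 23–20.
Kenton vs Elmhurst: Kenton wins 22–21.
Kenton vs Harrow: Kenton wins 22–21.
Jasper vs Elmhurst: Elmhurst wins 33–10.
Jasper vs Harrow: Harrow wins 33–10.
Elmhurst vs Harrow: Harrow wins 30–13.
No candidate beats all others: Kenton beats Elmhurst beats Jasper beats Kenton, a majority cycle.

No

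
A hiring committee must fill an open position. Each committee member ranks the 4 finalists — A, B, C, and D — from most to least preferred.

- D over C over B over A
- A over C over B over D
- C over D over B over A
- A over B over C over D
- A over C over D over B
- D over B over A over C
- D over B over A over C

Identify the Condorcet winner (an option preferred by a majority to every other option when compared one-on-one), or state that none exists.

No Condorcet winner

Head-to-head results (7 voters total):
A vs B: B wins 4–3.
A vs C: A wins 5–2.
A vs D: D wins 4–3.
B vs C: C wins 4–3.
B vs D: D wins 5–2.
C vs D: C wins 4–3.
No candidate beats all others: A beats C beats B beats A, a majority cycle.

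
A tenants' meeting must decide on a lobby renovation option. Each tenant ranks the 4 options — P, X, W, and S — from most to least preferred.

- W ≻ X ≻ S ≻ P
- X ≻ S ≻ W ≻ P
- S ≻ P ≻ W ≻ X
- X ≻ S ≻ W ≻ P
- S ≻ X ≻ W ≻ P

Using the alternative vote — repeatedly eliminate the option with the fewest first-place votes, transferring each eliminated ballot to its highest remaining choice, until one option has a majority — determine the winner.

Round 1: X 2, S 2, W 1, P 0. P has the fewest and is eliminated.
Round 2: X 2, S 2, W 1. W has the fewest and is eliminated.
Round 3: X 3, S 2. X has a majority.

X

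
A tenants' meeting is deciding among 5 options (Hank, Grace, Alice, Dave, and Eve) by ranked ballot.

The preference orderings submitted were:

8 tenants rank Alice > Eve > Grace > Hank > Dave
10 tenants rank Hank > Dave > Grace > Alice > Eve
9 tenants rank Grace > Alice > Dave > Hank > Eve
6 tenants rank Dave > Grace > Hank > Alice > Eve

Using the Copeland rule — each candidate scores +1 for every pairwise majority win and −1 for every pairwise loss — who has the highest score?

Pairwise results:
  Hank vs Grace: Grace wins 23–10.
  Hank vs Alice: Alice wins 17–16.
  Hank vs Dave: Hank wins 18–15.
  Hank vs Eve: Hank wins 25–8.
  Grace vs Alice: Grace wins 25–8.
  Grace vs Dave: Grace wins 17–16.
  Grace vs Eve: Grace wins 25–8.
  Alice vs Dave: Alice wins 17–16.
  Alice vs Eve: Alice wins 33–0.
  Dave vs Eve: Dave wins 25–8.
Copeland scores (wins − losses):
  Hank: 2 − 2 = 0
  Grace: 4 − 0 = 4
  Alice: 3 − 1 = 2
  Dave: 1 − 3 = -2
  Eve: 0 − 4 = -4
Grace has the best Copeland score.

Grace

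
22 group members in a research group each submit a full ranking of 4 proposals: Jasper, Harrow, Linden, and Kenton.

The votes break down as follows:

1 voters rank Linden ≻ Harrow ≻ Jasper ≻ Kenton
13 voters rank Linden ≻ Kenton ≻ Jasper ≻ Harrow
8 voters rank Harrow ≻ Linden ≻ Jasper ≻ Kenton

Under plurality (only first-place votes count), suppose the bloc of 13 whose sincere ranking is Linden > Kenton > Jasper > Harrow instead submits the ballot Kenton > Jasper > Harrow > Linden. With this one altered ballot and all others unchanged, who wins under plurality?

Kenton

First-place totals with the altered ballot: Jasper 0, Harrow 8, Linden 1, Kenton 13.
The switch changes the winner from Linden to Kenton.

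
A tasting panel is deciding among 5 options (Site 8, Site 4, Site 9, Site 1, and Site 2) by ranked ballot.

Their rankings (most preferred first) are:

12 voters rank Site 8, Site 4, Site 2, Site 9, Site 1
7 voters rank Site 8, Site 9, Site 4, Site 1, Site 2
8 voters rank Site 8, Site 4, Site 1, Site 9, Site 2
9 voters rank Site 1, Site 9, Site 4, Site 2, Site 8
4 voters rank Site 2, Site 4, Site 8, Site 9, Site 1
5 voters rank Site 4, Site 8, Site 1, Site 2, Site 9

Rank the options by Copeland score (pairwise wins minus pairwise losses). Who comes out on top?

Pairwise results:
  Site 8 vs Site 4: Site 8 wins 27–18.
  Site 8 vs Site 9: Site 8 wins 36–9.
  Site 8 vs Site 1: Site 8 wins 36–9.
  Site 8 vs Site 2: Site 8 wins 32–13.
  Site 4 vs Site 9: Site 4 wins 29–16.
  Site 4 vs Site 1: Site 4 wins 36–9.
  Site 4 vs Site 2: Site 4 wins 41–4.
  Site 9 vs Site 1: Site 9 wins 23–22.
  Site 9 vs Site 2: Site 9 wins 24–21.
  Site 1 vs Site 2: Site 1 wins 29–16.
Copeland scores (wins − losses):
  Site 8: 4 − 0 = 4
  Site 4: 3 − 1 = 2
  Site 9: 2 − 2 = 0
  Site 1: 1 − 3 = -2
  Site 2: 0 − 4 = -4
Site 8 has the best Copeland score.

Site 8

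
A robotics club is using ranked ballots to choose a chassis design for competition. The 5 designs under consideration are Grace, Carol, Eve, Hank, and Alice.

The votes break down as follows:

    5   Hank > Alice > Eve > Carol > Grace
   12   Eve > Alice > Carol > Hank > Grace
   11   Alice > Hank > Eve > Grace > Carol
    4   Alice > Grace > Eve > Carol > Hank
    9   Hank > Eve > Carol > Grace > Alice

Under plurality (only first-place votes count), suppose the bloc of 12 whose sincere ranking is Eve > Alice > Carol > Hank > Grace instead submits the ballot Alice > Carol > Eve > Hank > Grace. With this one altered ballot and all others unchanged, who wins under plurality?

Alice

First-place totals with the altered ballot: Grace 0, Carol 0, Eve 0, Hank 14, Alice 27.
The winner is unchanged: still Alice.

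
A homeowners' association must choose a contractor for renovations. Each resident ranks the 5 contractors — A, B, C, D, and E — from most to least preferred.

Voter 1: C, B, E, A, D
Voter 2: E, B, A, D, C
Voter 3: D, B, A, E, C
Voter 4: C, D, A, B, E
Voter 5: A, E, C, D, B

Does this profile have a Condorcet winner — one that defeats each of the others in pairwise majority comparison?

No

Head-to-head results (5 voters total):
A vs B: B wins 3–2.
A vs C: A wins 3–2.
A vs D: A wins 3–2.
A vs E: A wins 3–2.
B vs C: C wins 3–2.
B vs D: D wins 3–2.
B vs E: B wins 3–2.
C vs D: C wins 3–2.
C vs E: E wins 3–2.
D vs E: E wins 3–2.
No candidate beats all others: A beats C beats B beats A, a majority cycle.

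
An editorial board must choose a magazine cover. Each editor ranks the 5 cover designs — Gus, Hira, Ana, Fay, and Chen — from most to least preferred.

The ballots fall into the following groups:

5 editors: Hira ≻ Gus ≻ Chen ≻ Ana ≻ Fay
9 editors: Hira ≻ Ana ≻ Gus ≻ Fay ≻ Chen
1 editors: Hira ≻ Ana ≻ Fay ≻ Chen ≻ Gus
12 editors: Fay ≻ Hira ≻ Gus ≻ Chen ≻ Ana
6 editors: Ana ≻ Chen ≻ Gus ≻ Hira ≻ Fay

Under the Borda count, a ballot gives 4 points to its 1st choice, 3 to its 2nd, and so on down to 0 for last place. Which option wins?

Borda scores:
  Gus: 5·3 + 9·2 + 0 + 12·2 + 6·2 = 69
  Hira: 5·4 + 9·4 + 4 + 12·3 + 6·1 = 102
  Ana: 5·1 + 9·3 + 3 + 12·0 + 6·4 = 59
  Fay: 5·0 + 9·1 + 2 + 12·4 + 6·0 = 59
  Chen: 5·2 + 9·0 + 1 + 12·1 + 6·3 = 41
Hira has the highest total.

Hira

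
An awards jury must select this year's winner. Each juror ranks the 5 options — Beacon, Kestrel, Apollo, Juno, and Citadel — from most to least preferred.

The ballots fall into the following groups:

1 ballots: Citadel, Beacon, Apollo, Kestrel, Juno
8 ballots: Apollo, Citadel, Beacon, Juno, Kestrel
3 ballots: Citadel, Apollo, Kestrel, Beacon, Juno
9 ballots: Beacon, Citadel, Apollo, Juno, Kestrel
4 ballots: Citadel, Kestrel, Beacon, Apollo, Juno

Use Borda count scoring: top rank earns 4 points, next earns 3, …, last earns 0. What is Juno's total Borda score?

17

Borda scores:
  Beacon: 3 + 8·2 + 3·1 + 9·4 + 4·2 = 66
  Kestrel: 1 + 8·0 + 3·2 + 9·0 + 4·3 = 19
  Apollo: 2 + 8·4 + 3·3 + 9·2 + 4·1 = 65
  Juno: 0 + 8·1 + 3·0 + 9·1 + 4·0 = 17
  Citadel: 4 + 8·3 + 3·4 + 9·3 + 4·4 = 83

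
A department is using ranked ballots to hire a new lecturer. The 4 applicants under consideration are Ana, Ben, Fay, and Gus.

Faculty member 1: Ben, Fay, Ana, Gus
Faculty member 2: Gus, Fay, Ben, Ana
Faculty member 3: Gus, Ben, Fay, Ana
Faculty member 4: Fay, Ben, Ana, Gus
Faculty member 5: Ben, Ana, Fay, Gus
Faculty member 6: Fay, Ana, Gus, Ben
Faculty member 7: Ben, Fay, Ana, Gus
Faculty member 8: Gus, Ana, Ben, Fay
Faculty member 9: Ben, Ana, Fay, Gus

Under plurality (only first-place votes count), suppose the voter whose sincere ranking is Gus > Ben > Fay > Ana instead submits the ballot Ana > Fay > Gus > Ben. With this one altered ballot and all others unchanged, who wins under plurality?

First-place totals with the altered ballot: Ana 1, Ben 4, Fay 2, Gus 2.
The winner is unchanged: still Ben.

Ben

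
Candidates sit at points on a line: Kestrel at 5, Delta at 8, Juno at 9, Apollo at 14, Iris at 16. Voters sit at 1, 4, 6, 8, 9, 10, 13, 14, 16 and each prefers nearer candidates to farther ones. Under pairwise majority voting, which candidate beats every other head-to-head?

Juno

With single-peaked preferences on a line, the Condorcet winner is the candidate closest to the median voter.
The median voter (position 9) is closest to Juno at 9.
Check: Juno vs Apollo — voters closer to Juno: 6 of 9.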